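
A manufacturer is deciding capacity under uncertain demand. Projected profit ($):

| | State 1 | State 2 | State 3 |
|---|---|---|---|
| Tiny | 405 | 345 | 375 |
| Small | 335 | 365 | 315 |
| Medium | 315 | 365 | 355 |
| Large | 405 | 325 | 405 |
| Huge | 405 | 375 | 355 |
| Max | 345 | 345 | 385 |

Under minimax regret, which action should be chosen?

Tiny

Column bests: State 1=405, State 2=375, State 3=405.
Tiny regrets: 0, 30, 30 → max 30
Small regrets: 70, 10, 90 → max 90
Medium regrets: 90, 10, 50 → max 90
Large regrets: 0, 50, 0 → max 50
Huge regrets: 0, 0, 50 → max 50
Max regrets: 60, 30, 20 → max 60
Smallest max regret = 30 → Tiny.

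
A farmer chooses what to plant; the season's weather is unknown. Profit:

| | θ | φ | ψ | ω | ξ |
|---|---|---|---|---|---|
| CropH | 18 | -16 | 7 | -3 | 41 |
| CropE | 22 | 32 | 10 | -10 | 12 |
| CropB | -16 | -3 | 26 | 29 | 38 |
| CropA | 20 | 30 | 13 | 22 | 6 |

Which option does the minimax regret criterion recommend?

CropA

Column bests: θ=22, φ=32, ψ=26, ω=29, ξ=41.
CropH regrets: 4, 48, 19, 32, 0 → max 48
CropE regrets: 0, 0, 16, 39, 29 → max 39
CropB regrets: 38, 35, 0, 0, 3 → max 38
CropA regrets: 2, 2, 13, 7, 35 → max 35
Smallest max regret = 35 → CropA.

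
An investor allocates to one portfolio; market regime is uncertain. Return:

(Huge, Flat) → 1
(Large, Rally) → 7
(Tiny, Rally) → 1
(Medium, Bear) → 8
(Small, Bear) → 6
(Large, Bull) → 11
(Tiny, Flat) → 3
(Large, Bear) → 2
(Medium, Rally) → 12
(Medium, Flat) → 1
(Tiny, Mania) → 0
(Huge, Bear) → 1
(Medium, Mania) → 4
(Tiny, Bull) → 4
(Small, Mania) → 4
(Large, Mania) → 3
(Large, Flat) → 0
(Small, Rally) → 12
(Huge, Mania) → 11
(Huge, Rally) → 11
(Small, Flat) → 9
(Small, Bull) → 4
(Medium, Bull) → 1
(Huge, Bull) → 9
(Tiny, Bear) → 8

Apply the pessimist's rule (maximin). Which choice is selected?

Row minima: Tiny=0, Small=4, Medium=1, Large=0, Huge=1
Best worst-case = 4 → Small.

Small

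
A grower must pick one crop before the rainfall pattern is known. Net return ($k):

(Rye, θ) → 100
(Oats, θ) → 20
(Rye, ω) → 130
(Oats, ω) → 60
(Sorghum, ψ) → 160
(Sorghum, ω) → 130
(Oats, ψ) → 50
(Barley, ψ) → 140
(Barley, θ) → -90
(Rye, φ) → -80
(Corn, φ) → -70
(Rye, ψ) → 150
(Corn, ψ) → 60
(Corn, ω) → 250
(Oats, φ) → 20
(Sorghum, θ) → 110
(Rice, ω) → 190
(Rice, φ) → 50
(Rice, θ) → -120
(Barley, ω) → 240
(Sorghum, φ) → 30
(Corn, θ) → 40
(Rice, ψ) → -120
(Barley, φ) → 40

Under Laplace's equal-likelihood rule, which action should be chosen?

Sorghum

Row averages: Sorghum=107.5, Oats=37.5, Rye=75, Corn=70, Rice=0, Barley=82.5
Highest average = 107.5 → Sorghum.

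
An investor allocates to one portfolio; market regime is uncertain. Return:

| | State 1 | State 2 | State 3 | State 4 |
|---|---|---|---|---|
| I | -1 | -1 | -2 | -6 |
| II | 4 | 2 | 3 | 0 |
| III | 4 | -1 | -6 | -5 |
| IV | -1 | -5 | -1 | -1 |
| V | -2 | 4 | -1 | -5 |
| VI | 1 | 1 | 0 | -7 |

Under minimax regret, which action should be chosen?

II

Column bests: State 1=4, State 2=4, State 3=3, State 4=0.
I regrets: 5, 5, 5, 6 → max 6
II regrets: 0, 2, 0, 0 → max 2
III regrets: 0, 5, 9, 5 → max 9
IV regrets: 5, 9, 4, 1 → max 9
V regrets: 6, 0, 4, 5 → max 6
VI regrets: 3, 3, 3, 7 → max 7
Smallest max regret = 2 → II.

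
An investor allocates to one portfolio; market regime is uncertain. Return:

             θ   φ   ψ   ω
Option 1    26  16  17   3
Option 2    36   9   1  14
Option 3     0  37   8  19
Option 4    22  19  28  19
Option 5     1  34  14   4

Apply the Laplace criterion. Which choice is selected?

Row averages: Option 1=15.5, Option 2=15, Option 3=16, Option 4=22, Option 5=13.25
Highest average = 22 → Option 4.

Option 4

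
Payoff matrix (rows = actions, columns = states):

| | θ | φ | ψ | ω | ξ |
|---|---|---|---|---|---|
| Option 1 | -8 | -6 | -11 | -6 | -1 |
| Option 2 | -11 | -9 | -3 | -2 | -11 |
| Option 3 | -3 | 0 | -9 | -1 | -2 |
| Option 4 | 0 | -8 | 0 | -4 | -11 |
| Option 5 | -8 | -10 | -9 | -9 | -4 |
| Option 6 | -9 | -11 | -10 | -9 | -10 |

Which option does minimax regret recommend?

Column bests: θ=0, φ=0, ψ=0, ω=-1, ξ=-1.
Option 1 regrets: 8, 6, 11, 5, 0 → max 11
Option 2 regrets: 11, 9, 3, 1, 10 → max 11
Option 3 regrets: 3, 0, 9, 0, 1 → max 9
Option 4 regrets: 0, 8, 0, 3, 10 → max 10
Option 5 regrets: 8, 10, 9, 8, 3 → max 10
Option 6 regrets: 9, 11, 10, 8, 9 → max 11
Smallest max regret = 9 → Option 3.

Option 3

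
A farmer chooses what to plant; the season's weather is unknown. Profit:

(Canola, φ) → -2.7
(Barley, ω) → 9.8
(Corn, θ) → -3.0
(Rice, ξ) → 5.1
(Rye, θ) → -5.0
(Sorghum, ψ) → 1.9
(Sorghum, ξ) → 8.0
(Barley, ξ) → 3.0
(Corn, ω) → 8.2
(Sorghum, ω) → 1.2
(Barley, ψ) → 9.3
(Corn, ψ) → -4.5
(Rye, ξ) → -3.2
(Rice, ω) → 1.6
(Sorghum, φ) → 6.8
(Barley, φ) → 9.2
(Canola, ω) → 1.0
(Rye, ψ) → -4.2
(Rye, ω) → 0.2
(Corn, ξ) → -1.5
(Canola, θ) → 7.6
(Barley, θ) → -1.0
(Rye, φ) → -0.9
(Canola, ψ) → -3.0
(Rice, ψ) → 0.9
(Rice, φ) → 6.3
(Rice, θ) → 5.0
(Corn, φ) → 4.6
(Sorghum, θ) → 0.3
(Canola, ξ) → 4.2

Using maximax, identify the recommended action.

Barley

Row maxima: Corn=8.2, Rice=6.3, Barley=9.8, Sorghum=8.0, Canola=7.6, Rye=0.2
Best best-case = 9.8 → Barley.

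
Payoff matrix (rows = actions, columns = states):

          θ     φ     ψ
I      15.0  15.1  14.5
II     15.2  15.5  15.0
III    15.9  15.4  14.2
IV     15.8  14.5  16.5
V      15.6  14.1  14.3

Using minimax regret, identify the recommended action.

IV

Column bests: θ=15.9, φ=15.5, ψ=16.5.
I regrets: 0.9, 0.4, 2.0 → max 2.0
II regrets: 0.7, 0.0, 1.5 → max 1.5
III regrets: 0.0, 0.1, 2.3 → max 2.3
IV regrets: 0.1, 1.0, 0.0 → max 1.0
V regrets: 0.3, 1.4, 2.2 → max 2.2
Smallest max regret = 1.0 → IV.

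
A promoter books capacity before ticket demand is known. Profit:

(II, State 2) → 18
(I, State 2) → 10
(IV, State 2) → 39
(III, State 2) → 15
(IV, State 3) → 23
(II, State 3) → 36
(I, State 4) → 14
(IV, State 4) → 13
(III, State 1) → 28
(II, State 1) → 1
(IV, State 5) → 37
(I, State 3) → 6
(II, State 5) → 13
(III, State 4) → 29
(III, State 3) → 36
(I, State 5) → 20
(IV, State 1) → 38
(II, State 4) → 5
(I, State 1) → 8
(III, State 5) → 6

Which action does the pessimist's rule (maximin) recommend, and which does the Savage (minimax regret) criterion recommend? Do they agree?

maximin → IV; minimax regret → IV (agree)

Row minima: I=6, II=1, III=6, IV=13
Best worst-case = 13 → IV.
Column bests: State 1=38, State 2=39, State 3=36, State 4=29, State 5=37.
I regrets: 30, 29, 30, 15, 17 → max 30
II regrets: 37, 21, 0, 24, 24 → max 37
III regrets: 10, 24, 0, 0, 31 → max 31
IV regrets: 0, 0, 13, 16, 0 → max 16
Smallest max regret = 16 → IV.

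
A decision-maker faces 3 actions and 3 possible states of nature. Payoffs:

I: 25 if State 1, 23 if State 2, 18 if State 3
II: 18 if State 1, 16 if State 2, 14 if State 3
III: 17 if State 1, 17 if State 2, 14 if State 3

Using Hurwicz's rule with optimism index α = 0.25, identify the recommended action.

I: 0.25·25 + 0.75·18 = 19.75
II: 0.25·18 + 0.75·14 = 15
III: 0.25·17 + 0.75·14 = 14.75
Highest Hurwicz score = 19.75 → I.

I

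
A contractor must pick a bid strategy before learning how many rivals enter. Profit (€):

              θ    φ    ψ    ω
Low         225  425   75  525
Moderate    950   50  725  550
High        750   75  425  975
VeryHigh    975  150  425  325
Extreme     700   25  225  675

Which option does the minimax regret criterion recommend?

High

Column bests: θ=975, φ=425, ψ=725, ω=975.
Low regrets: 750, 0, 650, 450 → max 750
Moderate regrets: 25, 375, 0, 425 → max 425
High regrets: 225, 350, 300, 0 → max 350
VeryHigh regrets: 0, 275, 300, 650 → max 650
Extreme regrets: 275, 400, 500, 300 → max 500
Smallest max regret = 350 → High.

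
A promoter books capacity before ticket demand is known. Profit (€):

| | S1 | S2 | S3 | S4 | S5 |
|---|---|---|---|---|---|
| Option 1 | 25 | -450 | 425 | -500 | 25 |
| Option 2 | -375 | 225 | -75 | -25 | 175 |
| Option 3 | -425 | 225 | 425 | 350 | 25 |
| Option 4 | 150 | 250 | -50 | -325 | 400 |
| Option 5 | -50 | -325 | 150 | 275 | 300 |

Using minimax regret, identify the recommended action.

Column bests: S1=150, S2=250, S3=425, S4=350, S5=400.
Option 1 regrets: 125, 700, 0, 850, 375 → max 850
Option 2 regrets: 525, 25, 500, 375, 225 → max 525
Option 3 regrets: 575, 25, 0, 0, 375 → max 575
Option 4 regrets: 0, 0, 475, 675, 0 → max 675
Option 5 regrets: 200, 575, 275, 75, 100 → max 575
Smallest max regret = 525 → Option 2.

Option 2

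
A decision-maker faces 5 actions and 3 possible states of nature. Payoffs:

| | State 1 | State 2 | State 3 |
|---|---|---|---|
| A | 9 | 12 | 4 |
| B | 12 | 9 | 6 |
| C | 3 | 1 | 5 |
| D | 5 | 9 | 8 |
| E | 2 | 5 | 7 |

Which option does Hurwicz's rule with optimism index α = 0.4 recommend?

B

A: 0.4·12 + 0.6·4 = 7.2
B: 0.4·12 + 0.6·6 = 8.4
C: 0.4·5 + 0.6·1 = 2.6
D: 0.4·9 + 0.6·5 = 6.6
E: 0.4·7 + 0.6·2 = 4
Highest Hurwicz score = 8.4 → B.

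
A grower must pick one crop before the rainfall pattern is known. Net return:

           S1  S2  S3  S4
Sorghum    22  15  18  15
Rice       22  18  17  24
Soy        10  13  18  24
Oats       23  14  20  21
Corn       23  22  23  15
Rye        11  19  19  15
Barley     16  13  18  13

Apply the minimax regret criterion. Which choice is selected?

Rice

Column bests: S1=23, S2=22, S3=23, S4=24.
Sorghum regrets: 1, 7, 5, 9 → max 9
Rice regrets: 1, 4, 6, 0 → max 6
Soy regrets: 13, 9, 5, 0 → max 13
Oats regrets: 0, 8, 3, 3 → max 8
Corn regrets: 0, 0, 0, 9 → max 9
Rye regrets: 12, 3, 4, 9 → max 12
Barley regrets: 7, 9, 5, 11 → max 11
Smallest max regret = 6 → Rice.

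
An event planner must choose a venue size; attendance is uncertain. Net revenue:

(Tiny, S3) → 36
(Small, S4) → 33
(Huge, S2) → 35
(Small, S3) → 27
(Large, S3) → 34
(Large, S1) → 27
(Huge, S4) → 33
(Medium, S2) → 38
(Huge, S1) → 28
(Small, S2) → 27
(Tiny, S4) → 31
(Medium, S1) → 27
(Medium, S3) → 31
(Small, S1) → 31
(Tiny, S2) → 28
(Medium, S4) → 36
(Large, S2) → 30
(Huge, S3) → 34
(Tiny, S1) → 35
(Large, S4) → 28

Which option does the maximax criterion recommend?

Row maxima: Tiny=36, Small=33, Medium=38, Large=34, Huge=35
Best best-case = 38 → Medium.

Medium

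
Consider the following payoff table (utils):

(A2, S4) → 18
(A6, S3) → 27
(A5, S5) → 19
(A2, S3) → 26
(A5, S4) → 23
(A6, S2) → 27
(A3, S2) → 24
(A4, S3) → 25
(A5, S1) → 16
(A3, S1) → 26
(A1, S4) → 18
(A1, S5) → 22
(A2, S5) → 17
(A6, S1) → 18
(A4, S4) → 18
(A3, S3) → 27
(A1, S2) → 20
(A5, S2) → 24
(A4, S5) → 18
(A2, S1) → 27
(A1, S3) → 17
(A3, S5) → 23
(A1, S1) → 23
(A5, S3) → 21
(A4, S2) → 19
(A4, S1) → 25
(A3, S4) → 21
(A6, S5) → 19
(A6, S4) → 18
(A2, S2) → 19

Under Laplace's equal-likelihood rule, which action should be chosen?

Row averages: A1=20, A2=21.4, A3=24.2, A4=21, A5=20.6, A6=21.8
Highest average = 24.2 → A3.

A3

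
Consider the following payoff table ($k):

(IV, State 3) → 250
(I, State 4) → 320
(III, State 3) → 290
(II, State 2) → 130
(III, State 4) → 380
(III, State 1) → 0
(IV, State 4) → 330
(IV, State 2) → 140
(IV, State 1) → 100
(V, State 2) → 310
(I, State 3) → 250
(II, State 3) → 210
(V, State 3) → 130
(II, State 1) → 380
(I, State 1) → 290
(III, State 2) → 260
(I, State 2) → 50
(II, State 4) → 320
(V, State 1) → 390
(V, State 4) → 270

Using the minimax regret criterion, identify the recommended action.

V

Column bests: State 1=390, State 2=310, State 3=290, State 4=380.
I regrets: 100, 260, 40, 60 → max 260
II regrets: 10, 180, 80, 60 → max 180
III regrets: 390, 50, 0, 0 → max 390
IV regrets: 290, 170, 40, 50 → max 290
V regrets: 0, 0, 160, 110 → max 160
Smallest max regret = 160 → V.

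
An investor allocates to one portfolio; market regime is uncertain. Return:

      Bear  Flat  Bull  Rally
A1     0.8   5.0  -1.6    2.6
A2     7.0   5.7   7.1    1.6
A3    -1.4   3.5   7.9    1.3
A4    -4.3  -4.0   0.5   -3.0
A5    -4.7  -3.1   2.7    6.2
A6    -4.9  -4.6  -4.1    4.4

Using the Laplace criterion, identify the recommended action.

A2

Row averages: A1=1.7, A2=5.35, A3=2.825, A4=-2.7, A5=0.275, A6=-2.3
Highest average = 5.35 → A2.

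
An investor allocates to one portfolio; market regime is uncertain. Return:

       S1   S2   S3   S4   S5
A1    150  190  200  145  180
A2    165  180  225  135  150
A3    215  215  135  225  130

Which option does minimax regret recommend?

Column bests: S1=215, S2=215, S3=225, S4=225, S5=180.
A1 regrets: 65, 25, 25, 80, 0 → max 80
A2 regrets: 50, 35, 0, 90, 30 → max 90
A3 regrets: 0, 0, 90, 0, 50 → max 90
Smallest max regret = 80 → A1.

A1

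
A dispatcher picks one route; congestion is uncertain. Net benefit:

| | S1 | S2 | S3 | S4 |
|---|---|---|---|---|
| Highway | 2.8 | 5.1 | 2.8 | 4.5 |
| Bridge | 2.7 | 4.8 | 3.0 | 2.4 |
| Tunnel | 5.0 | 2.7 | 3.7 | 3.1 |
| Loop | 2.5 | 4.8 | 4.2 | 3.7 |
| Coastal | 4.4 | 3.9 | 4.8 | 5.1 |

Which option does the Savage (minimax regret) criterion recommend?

Coastal

Column bests: S1=5.0, S2=5.1, S3=4.8, S4=5.1.
Highway regrets: 2.2, 0.0, 2.0, 0.6 → max 2.2
Bridge regrets: 2.3, 0.3, 1.8, 2.7 → max 2.7
Tunnel regrets: 0.0, 2.4, 1.1, 2.0 → max 2.4
Loop regrets: 2.5, 0.3, 0.6, 1.4 → max 2.5
Coastal regrets: 0.6, 1.2, 0.0, 0.0 → max 1.2
Smallest max regret = 1.2 → Coastal.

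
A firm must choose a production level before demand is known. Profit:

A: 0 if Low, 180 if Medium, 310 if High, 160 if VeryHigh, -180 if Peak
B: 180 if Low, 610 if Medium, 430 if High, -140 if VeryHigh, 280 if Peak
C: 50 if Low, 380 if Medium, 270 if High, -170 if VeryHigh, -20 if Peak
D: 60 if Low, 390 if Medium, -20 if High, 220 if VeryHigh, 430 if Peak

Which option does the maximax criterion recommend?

Row maxima: A=310, B=610, C=380, D=430
Best best-case = 610 → B.

B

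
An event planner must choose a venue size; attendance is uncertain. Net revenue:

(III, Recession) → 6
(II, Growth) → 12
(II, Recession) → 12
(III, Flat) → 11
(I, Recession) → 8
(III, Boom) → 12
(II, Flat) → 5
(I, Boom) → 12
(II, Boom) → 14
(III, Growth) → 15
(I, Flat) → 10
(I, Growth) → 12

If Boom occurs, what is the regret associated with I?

Best payoff under Boom is 14.
Regret = 14 − 12 = 2.

2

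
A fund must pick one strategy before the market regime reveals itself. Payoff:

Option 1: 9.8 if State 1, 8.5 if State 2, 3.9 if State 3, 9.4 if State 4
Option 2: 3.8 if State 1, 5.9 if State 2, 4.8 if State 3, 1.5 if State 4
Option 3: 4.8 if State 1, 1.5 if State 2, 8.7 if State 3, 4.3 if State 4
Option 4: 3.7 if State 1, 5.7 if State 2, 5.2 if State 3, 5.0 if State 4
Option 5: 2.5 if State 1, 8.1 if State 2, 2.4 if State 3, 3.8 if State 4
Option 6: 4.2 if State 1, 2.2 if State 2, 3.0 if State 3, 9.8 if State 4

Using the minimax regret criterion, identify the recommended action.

Column bests: State 1=9.8, State 2=8.5, State 3=8.7, State 4=9.8.
Option 1 regrets: 0.0, 0.0, 4.8, 0.4 → max 4.8
Option 2 regrets: 6.0, 2.6, 3.9, 8.3 → max 8.3
Option 3 regrets: 5.0, 7.0, 0.0, 5.5 → max 7.0
Option 4 regrets: 6.1, 2.8, 3.5, 4.8 → max 6.1
Option 5 regrets: 7.3, 0.4, 6.3, 6.0 → max 7.3
Option 6 regrets: 5.6, 6.3, 5.7, 0.0 → max 6.3
Smallest max regret = 4.8 → Option 1.

Option 1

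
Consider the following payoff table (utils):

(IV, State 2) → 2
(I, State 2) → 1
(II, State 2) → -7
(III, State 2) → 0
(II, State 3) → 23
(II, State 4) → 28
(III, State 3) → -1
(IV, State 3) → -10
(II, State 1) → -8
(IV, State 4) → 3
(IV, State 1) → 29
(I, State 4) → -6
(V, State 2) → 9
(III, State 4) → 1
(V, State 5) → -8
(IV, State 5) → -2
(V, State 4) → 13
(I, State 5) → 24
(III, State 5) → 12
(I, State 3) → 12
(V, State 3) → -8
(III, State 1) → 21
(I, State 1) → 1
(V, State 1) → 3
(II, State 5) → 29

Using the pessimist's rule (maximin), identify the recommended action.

Row minima: I=-6, II=-8, III=-1, IV=-10, V=-8
Best worst-case = -1 → III.

III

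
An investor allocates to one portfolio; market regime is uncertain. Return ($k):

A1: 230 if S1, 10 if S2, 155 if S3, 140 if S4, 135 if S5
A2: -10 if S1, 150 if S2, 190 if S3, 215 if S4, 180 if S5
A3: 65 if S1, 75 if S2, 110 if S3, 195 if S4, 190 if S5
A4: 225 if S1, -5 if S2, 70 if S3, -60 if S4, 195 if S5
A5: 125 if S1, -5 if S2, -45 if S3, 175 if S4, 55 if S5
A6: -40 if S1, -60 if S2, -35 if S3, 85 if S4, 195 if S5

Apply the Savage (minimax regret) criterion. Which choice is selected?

Column bests: S1=230, S2=150, S3=190, S4=215, S5=195.
A1 regrets: 0, 140, 35, 75, 60 → max 140
A2 regrets: 240, 0, 0, 0, 15 → max 240
A3 regrets: 165, 75, 80, 20, 5 → max 165
A4 regrets: 5, 155, 120, 275, 0 → max 275
A5 regrets: 105, 155, 235, 40, 140 → max 235
A6 regrets: 270, 210, 225, 130, 0 → max 270
Smallest max regret = 140 → A1.

A1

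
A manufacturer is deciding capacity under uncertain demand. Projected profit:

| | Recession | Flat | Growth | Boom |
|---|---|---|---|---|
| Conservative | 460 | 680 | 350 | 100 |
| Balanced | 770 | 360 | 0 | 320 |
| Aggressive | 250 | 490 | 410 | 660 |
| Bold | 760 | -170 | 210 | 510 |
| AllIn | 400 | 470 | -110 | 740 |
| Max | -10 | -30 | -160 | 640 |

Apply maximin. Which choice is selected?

Aggressive

Row minima: Conservative=100, Balanced=0, Aggressive=250, Bold=-170, AllIn=-110, Max=-160
Best worst-case = 250 → Aggressive.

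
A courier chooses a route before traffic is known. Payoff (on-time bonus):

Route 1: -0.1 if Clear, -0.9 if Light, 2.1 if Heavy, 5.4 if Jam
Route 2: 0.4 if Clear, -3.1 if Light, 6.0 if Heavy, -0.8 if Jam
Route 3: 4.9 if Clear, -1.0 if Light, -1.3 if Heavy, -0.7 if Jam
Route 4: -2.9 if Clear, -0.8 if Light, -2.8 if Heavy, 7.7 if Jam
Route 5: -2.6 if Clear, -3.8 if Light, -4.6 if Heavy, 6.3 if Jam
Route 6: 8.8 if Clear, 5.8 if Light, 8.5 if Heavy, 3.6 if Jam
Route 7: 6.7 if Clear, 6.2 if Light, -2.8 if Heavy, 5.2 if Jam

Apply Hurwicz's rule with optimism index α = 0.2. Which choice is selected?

Route 6

Route 1: 0.2·5.4 + 0.8·(-0.9) = 0.36
Route 2: 0.2·6.0 + 0.8·(-3.1) = -1.28
Route 3: 0.2·4.9 + 0.8·(-1.3) = -0.06
Route 4: 0.2·7.7 + 0.8·(-2.9) = -0.78
Route 5: 0.2·6.3 + 0.8·(-4.6) = -2.42
Route 6: 0.2·8.8 + 0.8·3.6 = 4.64
Route 7: 0.2·6.7 + 0.8·(-2.8) = -0.9
Highest Hurwicz score = 4.64 → Route 6.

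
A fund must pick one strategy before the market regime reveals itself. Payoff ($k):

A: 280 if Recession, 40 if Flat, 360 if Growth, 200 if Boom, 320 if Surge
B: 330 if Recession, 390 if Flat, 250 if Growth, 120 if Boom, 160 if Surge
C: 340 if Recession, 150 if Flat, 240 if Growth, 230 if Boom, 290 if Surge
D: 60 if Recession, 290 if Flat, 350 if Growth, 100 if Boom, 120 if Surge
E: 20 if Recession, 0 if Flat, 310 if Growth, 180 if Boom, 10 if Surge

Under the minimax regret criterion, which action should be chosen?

Column bests: Recession=340, Flat=390, Growth=360, Boom=230, Surge=320.
A regrets: 60, 350, 0, 30, 0 → max 350
B regrets: 10, 0, 110, 110, 160 → max 160
C regrets: 0, 240, 120, 0, 30 → max 240
D regrets: 280, 100, 10, 130, 200 → max 280
E regrets: 320, 390, 50, 50, 310 → max 390
Smallest max regret = 160 → B.

B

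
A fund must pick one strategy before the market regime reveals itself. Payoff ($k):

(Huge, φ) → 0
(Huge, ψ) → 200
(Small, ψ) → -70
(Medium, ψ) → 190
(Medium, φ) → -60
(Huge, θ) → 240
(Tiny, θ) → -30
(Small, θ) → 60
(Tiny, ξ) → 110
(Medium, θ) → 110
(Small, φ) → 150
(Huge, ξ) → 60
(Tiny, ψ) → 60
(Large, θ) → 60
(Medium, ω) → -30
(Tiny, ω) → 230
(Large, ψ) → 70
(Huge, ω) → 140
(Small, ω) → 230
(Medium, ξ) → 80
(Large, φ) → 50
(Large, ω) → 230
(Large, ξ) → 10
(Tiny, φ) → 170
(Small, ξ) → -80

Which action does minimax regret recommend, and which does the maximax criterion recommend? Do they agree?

minimax regret → Huge; maximax → Huge (agree)

Column bests: θ=240, φ=170, ψ=200, ω=230, ξ=110.
Tiny regrets: 270, 0, 140, 0, 0 → max 270
Small regrets: 180, 20, 270, 0, 190 → max 270
Medium regrets: 130, 230, 10, 260, 30 → max 260
Large regrets: 180, 120, 130, 0, 100 → max 180
Huge regrets: 0, 170, 0, 90, 50 → max 170
Smallest max regret = 170 → Huge.
Row maxima: Tiny=230, Small=230, Medium=190, Large=230, Huge=240
Best best-case = 240 → Huge.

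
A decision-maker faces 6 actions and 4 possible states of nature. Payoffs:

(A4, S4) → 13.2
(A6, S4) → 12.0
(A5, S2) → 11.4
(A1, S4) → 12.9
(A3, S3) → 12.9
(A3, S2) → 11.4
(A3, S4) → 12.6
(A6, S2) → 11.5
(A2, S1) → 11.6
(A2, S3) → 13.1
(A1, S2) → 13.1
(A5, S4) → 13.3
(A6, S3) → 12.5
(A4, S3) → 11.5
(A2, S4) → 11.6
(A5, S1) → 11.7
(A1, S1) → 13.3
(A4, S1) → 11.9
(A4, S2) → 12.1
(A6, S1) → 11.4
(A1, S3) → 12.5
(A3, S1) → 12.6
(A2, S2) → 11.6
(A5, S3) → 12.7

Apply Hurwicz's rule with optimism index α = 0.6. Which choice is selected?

A1

A1: 0.6·13.3 + 0.4·12.5 = 12.98
A2: 0.6·13.1 + 0.4·11.6 = 12.5
A3: 0.6·12.9 + 0.4·11.4 = 12.3
A4: 0.6·13.2 + 0.4·11.5 = 12.52
A5: 0.6·13.3 + 0.4·11.4 = 12.54
A6: 0.6·12.5 + 0.4·11.4 = 12.06
Highest Hurwicz score = 12.98 → A1.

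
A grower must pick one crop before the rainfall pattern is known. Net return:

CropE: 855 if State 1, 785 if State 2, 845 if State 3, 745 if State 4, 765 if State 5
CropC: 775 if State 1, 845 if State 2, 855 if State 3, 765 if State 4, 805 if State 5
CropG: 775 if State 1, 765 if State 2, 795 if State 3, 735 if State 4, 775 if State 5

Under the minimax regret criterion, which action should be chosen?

Column bests: State 1=855, State 2=845, State 3=855, State 4=765, State 5=805.
CropE regrets: 0, 60, 10, 20, 40 → max 60
CropC regrets: 80, 0, 0, 0, 0 → max 80
CropG regrets: 80, 80, 60, 30, 30 → max 80
Smallest max regret = 60 → CropE.

CropE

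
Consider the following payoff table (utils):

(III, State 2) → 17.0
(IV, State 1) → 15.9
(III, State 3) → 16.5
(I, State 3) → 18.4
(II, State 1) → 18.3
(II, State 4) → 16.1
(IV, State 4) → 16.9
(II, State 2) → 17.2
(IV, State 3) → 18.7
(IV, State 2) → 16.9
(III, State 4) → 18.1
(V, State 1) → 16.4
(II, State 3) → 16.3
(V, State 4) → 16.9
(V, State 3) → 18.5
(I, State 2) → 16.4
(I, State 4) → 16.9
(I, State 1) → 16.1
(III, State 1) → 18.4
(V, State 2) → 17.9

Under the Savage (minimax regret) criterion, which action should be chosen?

V

Column bests: State 1=18.4, State 2=17.9, State 3=18.7, State 4=18.1.
I regrets: 2.3, 1.5, 0.3, 1.2 → max 2.3
II regrets: 0.1, 0.7, 2.4, 2.0 → max 2.4
III regrets: 0.0, 0.9, 2.2, 0.0 → max 2.2
IV regrets: 2.5, 1.0, 0.0, 1.2 → max 2.5
V regrets: 2.0, 0.0, 0.2, 1.2 → max 2.0
Smallest max regret = 2.0 → V.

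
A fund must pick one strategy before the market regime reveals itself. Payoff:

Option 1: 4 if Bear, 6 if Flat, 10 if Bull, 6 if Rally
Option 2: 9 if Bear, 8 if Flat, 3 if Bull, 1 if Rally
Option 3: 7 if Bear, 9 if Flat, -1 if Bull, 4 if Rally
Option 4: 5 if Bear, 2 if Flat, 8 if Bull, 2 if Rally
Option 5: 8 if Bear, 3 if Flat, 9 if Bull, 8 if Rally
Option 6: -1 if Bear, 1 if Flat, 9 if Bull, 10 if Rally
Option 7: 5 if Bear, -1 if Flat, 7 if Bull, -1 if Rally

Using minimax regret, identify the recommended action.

Column bests: Bear=9, Flat=9, Bull=10, Rally=10.
Option 1 regrets: 5, 3, 0, 4 → max 5
Option 2 regrets: 0, 1, 7, 9 → max 9
Option 3 regrets: 2, 0, 11, 6 → max 11
Option 4 regrets: 4, 7, 2, 8 → max 8
Option 5 regrets: 1, 6, 1, 2 → max 6
Option 6 regrets: 10, 8, 1, 0 → max 10
Option 7 regrets: 4, 10, 3, 11 → max 11
Smallest max regret = 5 → Option 1.

Option 1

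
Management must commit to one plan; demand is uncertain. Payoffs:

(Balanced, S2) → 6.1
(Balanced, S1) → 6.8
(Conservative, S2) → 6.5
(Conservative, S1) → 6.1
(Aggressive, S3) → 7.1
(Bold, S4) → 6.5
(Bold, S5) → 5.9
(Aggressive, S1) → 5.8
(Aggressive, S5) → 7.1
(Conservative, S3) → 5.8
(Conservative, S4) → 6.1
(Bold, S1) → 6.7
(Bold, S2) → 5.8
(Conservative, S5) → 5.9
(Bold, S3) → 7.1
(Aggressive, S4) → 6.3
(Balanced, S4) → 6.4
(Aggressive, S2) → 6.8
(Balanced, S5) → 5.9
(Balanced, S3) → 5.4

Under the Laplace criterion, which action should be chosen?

Aggressive

Row averages: Conservative=6.08, Balanced=6.12, Aggressive=6.62, Bold=6.4
Highest average = 6.62 → Aggressive.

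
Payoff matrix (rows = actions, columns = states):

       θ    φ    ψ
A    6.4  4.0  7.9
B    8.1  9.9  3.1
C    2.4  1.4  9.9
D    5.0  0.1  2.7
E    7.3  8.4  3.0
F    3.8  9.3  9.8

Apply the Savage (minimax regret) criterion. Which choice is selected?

Column bests: θ=8.1, φ=9.9, ψ=9.9.
A regrets: 1.7, 5.9, 2.0 → max 5.9
B regrets: 0.0, 0.0, 6.8 → max 6.8
C regrets: 5.7, 8.5, 0.0 → max 8.5
D regrets: 3.1, 9.8, 7.2 → max 9.8
E regrets: 0.8, 1.5, 6.9 → max 6.9
F regrets: 4.3, 0.6, 0.1 → max 4.3
Smallest max regret = 4.3 → F.

F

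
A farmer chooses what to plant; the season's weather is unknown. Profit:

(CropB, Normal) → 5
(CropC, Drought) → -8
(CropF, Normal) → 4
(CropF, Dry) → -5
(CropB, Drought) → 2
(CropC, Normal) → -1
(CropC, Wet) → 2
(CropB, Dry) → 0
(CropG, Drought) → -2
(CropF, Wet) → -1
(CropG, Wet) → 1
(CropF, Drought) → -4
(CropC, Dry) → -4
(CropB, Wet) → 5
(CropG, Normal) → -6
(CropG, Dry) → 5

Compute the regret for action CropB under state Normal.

Best payoff under Normal is 5.
Regret = 5 − 5 = 0.

0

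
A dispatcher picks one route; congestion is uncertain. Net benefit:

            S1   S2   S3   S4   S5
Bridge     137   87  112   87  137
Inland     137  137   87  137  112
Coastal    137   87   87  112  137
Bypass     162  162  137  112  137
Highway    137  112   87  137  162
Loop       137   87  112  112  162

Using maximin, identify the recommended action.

Row minima: Bridge=87, Inland=87, Coastal=87, Bypass=112, Highway=87, Loop=87
Best worst-case = 112 → Bypass.

Bypass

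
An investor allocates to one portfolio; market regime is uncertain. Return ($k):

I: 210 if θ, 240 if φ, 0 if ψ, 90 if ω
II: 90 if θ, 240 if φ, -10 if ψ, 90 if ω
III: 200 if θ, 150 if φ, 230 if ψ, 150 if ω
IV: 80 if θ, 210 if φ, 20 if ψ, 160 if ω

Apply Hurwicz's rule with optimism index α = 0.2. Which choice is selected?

III

I: 0.2·240 + 0.8·0 = 48
II: 0.2·240 + 0.8·(-10) = 40
III: 0.2·230 + 0.8·150 = 166
IV: 0.2·210 + 0.8·20 = 58
Highest Hurwicz score = 166 → III.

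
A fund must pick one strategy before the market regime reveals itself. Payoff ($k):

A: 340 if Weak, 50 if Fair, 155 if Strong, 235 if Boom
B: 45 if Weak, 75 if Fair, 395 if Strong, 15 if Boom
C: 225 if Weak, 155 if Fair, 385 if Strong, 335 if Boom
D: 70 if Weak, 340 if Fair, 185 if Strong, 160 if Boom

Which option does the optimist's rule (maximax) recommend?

Row maxima: A=340, B=395, C=385, D=340
Best best-case = 395 → B.

B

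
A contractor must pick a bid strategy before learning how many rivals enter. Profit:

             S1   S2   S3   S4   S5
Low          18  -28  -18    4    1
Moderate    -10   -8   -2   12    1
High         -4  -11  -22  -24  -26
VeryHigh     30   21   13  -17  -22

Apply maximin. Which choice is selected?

Moderate

Row minima: Low=-28, Moderate=-10, High=-26, VeryHigh=-22
Best worst-case = -10 → Moderate.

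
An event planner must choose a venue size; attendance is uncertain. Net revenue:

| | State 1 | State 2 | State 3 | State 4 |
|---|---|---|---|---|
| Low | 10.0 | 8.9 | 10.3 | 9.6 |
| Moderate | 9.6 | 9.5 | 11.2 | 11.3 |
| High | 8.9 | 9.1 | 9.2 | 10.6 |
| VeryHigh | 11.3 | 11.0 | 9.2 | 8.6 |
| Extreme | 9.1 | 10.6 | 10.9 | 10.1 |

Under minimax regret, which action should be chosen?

Column bests: State 1=11.3, State 2=11.0, State 3=11.2, State 4=11.3.
Low regrets: 1.3, 2.1, 0.9, 1.7 → max 2.1
Moderate regrets: 1.7, 1.5, 0.0, 0.0 → max 1.7
High regrets: 2.4, 1.9, 2.0, 0.7 → max 2.4
VeryHigh regrets: 0.0, 0.0, 2.0, 2.7 → max 2.7
Extreme regrets: 2.2, 0.4, 0.3, 1.2 → max 2.2
Smallest max regret = 1.7 → Moderate.

Moderate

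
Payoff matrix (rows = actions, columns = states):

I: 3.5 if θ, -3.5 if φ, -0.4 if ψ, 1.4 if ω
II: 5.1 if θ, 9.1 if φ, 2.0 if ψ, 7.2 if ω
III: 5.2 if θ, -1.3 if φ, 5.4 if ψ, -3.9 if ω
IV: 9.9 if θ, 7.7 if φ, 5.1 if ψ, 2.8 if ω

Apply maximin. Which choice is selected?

IV

Row minima: I=-3.5, II=2.0, III=-3.9, IV=2.8
Best worst-case = 2.8 → IV.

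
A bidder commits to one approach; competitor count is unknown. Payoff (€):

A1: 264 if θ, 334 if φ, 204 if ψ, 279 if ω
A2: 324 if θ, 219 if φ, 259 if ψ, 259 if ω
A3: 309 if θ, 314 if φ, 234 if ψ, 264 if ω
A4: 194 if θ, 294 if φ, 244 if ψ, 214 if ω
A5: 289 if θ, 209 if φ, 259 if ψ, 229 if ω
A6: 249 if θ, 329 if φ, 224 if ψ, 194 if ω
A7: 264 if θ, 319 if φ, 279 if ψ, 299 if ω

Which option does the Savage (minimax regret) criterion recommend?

Column bests: θ=324, φ=334, ψ=279, ω=299.
A1 regrets: 60, 0, 75, 20 → max 75
A2 regrets: 0, 115, 20, 40 → max 115
A3 regrets: 15, 20, 45, 35 → max 45
A4 regrets: 130, 40, 35, 85 → max 130
A5 regrets: 35, 125, 20, 70 → max 125
A6 regrets: 75, 5, 55, 105 → max 105
A7 regrets: 60, 15, 0, 0 → max 60
Smallest max regret = 45 → A3.

A3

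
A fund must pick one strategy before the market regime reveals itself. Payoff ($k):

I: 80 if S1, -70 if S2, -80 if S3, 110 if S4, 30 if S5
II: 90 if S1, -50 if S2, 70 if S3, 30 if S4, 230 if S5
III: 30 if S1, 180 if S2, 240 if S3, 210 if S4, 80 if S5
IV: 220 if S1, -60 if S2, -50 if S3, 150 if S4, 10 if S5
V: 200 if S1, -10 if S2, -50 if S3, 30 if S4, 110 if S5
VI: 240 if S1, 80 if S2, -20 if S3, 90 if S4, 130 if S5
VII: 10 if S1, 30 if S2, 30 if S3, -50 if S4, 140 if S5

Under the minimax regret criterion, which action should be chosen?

III

Column bests: S1=240, S2=180, S3=240, S4=210, S5=230.
I regrets: 160, 250, 320, 100, 200 → max 320
II regrets: 150, 230, 170, 180, 0 → max 230
III regrets: 210, 0, 0, 0, 150 → max 210
IV regrets: 20, 240, 290, 60, 220 → max 290
V regrets: 40, 190, 290, 180, 120 → max 290
VI regrets: 0, 100, 260, 120, 100 → max 260
VII regrets: 230, 150, 210, 260, 90 → max 260
Smallest max regret = 210 → III.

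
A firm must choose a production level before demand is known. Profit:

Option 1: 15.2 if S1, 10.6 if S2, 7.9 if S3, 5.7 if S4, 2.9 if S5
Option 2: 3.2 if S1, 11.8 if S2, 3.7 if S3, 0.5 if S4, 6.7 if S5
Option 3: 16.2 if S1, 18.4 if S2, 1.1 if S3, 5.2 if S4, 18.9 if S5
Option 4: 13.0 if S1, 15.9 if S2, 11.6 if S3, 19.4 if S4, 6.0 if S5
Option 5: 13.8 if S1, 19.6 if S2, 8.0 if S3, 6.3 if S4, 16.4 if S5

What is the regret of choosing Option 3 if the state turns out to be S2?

1.2

Best payoff under S2 is 19.6.
Regret = 19.6 − 18.4 = 1.2.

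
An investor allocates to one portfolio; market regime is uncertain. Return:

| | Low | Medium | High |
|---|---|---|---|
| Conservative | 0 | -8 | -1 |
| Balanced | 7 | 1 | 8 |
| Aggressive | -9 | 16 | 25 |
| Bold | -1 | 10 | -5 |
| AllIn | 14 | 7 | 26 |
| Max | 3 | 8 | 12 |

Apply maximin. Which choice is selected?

Row minima: Conservative=-8, Balanced=1, Aggressive=-9, Bold=-5, AllIn=7, Max=3
Best worst-case = 7 → AllIn.

AllIn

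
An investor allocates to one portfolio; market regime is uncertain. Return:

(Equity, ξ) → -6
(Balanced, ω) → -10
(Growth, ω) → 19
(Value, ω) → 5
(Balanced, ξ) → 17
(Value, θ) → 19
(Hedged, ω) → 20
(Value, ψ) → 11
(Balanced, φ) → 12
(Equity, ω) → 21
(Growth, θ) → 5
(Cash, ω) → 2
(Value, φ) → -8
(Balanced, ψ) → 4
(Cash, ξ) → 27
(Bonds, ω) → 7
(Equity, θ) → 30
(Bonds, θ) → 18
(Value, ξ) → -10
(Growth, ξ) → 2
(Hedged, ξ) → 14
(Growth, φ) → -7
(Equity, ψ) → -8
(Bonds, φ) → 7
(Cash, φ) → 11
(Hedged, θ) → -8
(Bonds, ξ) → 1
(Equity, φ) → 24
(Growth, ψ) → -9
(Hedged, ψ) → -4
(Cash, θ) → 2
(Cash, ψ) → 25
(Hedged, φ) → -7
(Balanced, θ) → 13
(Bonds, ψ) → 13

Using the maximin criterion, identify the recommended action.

Row minima: Balanced=-10, Equity=-8, Value=-10, Growth=-9, Bonds=1, Hedged=-8, Cash=2
Best worst-case = 2 → Cash.

Cash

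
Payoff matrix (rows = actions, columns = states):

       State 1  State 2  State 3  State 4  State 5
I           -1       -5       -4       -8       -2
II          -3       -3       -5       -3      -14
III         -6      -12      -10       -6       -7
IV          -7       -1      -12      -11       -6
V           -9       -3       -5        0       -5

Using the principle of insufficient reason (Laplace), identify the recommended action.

Row averages: I=-4, II=-5.6, III=-8.2, IV=-7.4, V=-4.4
Highest average = -4 → I.

I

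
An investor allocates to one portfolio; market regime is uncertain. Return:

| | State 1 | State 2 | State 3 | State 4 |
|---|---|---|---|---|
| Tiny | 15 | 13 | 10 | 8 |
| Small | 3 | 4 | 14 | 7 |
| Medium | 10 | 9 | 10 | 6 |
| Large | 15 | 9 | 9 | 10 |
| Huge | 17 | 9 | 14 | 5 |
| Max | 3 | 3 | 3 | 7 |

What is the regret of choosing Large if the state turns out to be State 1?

Best payoff under State 1 is 17.
Regret = 17 − 15 = 2.

2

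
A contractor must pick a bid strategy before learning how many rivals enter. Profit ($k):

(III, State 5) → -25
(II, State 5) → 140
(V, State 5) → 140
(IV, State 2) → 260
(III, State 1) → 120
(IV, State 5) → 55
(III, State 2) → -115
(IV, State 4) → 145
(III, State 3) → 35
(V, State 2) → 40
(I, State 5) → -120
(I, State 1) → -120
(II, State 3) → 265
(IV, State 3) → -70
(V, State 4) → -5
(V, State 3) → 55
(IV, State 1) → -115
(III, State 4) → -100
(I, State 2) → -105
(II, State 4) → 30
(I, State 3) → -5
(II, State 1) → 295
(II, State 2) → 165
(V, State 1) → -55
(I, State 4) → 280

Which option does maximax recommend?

II

Row maxima: I=280, II=295, III=120, IV=260, V=140
Best best-case = 295 → II.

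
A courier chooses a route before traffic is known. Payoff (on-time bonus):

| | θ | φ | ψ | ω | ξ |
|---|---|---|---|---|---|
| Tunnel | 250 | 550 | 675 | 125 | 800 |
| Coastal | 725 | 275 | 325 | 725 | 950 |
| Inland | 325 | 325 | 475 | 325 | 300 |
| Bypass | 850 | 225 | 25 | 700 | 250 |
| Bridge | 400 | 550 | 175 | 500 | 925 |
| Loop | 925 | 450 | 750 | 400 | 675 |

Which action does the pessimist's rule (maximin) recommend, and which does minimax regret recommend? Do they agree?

maximin → Loop; minimax regret → Loop (agree)

Row minima: Tunnel=125, Coastal=275, Inland=300, Bypass=25, Bridge=175, Loop=400
Best worst-case = 400 → Loop.
Column bests: θ=925, φ=550, ψ=750, ω=725, ξ=950.
Tunnel regrets: 675, 0, 75, 600, 150 → max 675
Coastal regrets: 200, 275, 425, 0, 0 → max 425
Inland regrets: 600, 225, 275, 400, 650 → max 650
Bypass regrets: 75, 325, 725, 25, 700 → max 725
Bridge regrets: 525, 0, 575, 225, 25 → max 575
Loop regrets: 0, 100, 0, 325, 275 → max 325
Smallest max regret = 325 → Loop.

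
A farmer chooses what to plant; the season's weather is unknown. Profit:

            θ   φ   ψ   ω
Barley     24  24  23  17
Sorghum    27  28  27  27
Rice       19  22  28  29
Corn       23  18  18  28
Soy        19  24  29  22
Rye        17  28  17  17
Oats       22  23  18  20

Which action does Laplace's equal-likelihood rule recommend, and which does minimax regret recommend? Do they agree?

laplace → Sorghum; minimax regret → Sorghum (agree)

Row averages: Barley=22, Sorghum=27.25, Rice=24.5, Corn=21.75, Soy=23.5, Rye=19.75, Oats=20.75
Highest average = 27.25 → Sorghum.
Column bests: θ=27, φ=28, ψ=29, ω=29.
Barley regrets: 3, 4, 6, 12 → max 12
Sorghum regrets: 0, 0, 2, 2 → max 2
Rice regrets: 8, 6, 1, 0 → max 8
Corn regrets: 4, 10, 11, 1 → max 11
Soy regrets: 8, 4, 0, 7 → max 8
Rye regrets: 10, 0, 12, 12 → max 12
Oats regrets: 5, 5, 11, 9 → max 11
Smallest max regret = 2 → Sorghum.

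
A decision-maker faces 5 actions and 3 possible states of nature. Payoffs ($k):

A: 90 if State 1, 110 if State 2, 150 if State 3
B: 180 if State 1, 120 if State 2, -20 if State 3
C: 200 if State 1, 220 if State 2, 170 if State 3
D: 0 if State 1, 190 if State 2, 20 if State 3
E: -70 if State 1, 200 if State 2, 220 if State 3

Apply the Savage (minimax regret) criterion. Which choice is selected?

C

Column bests: State 1=200, State 2=220, State 3=220.
A regrets: 110, 110, 70 → max 110
B regrets: 20, 100, 240 → max 240
C regrets: 0, 0, 50 → max 50
D regrets: 200, 30, 200 → max 200
E regrets: 270, 20, 0 → max 270
Smallest max regret = 50 → C.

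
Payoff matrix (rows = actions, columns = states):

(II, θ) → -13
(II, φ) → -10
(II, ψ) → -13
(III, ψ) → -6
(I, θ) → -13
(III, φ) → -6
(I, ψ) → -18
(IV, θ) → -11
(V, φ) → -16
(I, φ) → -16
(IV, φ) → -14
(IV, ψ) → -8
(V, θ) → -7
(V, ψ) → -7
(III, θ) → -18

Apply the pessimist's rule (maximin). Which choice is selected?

Row minima: I=-18, II=-13, III=-18, IV=-14, V=-16
Best worst-case = -13 → II.

II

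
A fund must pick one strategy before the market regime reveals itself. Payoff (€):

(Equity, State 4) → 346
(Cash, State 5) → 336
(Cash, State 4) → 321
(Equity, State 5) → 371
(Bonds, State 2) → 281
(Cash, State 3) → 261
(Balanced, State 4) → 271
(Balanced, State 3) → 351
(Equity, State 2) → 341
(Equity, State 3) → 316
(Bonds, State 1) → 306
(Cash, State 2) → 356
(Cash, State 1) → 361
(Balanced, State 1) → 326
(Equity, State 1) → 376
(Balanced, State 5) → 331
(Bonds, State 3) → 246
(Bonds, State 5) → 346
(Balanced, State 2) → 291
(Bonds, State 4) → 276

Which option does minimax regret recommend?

Column bests: State 1=376, State 2=356, State 3=351, State 4=346, State 5=371.
Bonds regrets: 70, 75, 105, 70, 25 → max 105
Equity regrets: 0, 15, 35, 0, 0 → max 35
Cash regrets: 15, 0, 90, 25, 35 → max 90
Balanced regrets: 50, 65, 0, 75, 40 → max 75
Smallest max regret = 35 → Equity.

Equity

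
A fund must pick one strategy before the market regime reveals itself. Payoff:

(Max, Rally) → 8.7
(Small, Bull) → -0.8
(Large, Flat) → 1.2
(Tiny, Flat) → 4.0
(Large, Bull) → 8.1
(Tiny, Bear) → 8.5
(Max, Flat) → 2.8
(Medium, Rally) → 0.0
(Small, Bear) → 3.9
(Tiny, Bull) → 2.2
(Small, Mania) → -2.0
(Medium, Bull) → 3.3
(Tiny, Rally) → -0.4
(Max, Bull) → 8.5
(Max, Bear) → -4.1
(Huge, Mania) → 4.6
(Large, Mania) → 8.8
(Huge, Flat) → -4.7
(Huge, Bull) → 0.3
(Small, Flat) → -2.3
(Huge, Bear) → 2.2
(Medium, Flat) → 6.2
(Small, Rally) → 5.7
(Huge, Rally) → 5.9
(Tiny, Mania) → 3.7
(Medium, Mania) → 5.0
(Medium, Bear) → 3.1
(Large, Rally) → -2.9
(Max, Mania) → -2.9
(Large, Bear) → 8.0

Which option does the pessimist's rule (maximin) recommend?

Medium

Row minima: Tiny=-0.4, Small=-2.3, Medium=0.0, Large=-2.9, Huge=-4.7, Max=-4.1
Best worst-case = 0.0 → Medium.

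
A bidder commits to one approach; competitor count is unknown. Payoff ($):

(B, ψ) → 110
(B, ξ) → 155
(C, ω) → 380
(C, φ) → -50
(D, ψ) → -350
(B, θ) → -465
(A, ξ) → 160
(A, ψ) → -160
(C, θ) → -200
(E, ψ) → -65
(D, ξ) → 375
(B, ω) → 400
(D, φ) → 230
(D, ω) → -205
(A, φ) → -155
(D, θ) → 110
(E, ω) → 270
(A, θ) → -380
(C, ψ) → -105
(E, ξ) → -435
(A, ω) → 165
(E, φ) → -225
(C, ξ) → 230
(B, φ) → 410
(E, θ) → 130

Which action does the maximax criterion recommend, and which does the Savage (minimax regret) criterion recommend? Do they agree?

Row maxima: A=165, B=410, C=380, D=375, E=270
Best best-case = 410 → B.
Column bests: θ=130, φ=410, ψ=110, ω=400, ξ=375.
A regrets: 510, 565, 270, 235, 215 → max 565
B regrets: 595, 0, 0, 0, 220 → max 595
C regrets: 330, 460, 215, 20, 145 → max 460
D regrets: 20, 180, 460, 605, 0 → max 605
E regrets: 0, 635, 175, 130, 810 → max 810
Smallest max regret = 460 → C.

maximax → B; minimax regret → C (disagree)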